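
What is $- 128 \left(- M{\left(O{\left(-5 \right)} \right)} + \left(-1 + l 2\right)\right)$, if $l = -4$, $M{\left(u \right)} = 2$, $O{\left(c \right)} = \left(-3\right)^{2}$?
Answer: $1408$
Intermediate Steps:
$O{\left(c \right)} = 9$
$- 128 \left(- M{\left(O{\left(-5 \right)} \right)} + \left(-1 + l 2\right)\right) = - 128 \left(\left(-1\right) 2 - 9\right) = - 128 \left(-2 - 9\right) = \left(-128\right) \left(-11\right) = 1408$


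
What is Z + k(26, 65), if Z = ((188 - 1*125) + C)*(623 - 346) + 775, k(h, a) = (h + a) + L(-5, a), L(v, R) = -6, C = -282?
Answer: -59803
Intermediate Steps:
k(h, a) = -6 + a + h (k(h, a) = (h + a) - 6 = (a + h) - 6 = -6 + a + h)
Z = -59888 (Z = ((188 - 1*125) - 282)*(623 - 346) + 775 = ((188 - 125) - 282)*277 + 775 = (63 - 282)*277 + 775 = -219*277 + 775 = -60663 + 775 = -59888)
Z + k(26, 65) = -59888 + (-6 + 65 + 26) = -59888 + 85 = -59803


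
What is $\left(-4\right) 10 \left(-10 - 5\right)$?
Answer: $600$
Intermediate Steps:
$\left(-4\right) 10 \left(-10 - 5\right) = - 40 \left(-10 - 5\right) = \left(-40\right) \left(-15\right) = 600$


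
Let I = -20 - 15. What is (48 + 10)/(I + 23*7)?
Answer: 29/63 ≈ 0.46032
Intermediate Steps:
I = -35
(48 + 10)/(I + 23*7) = (48 + 10)/(-35 + 23*7) = 58/(-35 + 161) = 58/126 = (1/126)*58 = 29/63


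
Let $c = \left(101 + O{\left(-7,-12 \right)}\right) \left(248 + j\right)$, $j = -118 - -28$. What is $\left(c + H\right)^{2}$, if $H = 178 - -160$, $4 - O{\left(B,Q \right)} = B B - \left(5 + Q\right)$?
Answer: $65286400$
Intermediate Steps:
$O{\left(B,Q \right)} = 9 + Q - B^{2}$ ($O{\left(B,Q \right)} = 4 - \left(B B - \left(5 + Q\right)\right) = 4 - \left(B^{2} - \left(5 + Q\right)\right) = 4 - \left(-5 + B^{2} - Q\right) = 4 + \left(5 + Q - B^{2}\right) = 9 + Q - B^{2}$)
$j = -90$ ($j = -118 + 28 = -90$)
$H = 338$ ($H = 178 + 160 = 338$)
$c = 7742$ ($c = \left(101 - 52\right) \left(248 - 90\right) = \left(101 - 52\right) 158 = 49 \cdot 158 = 7742$)
$\left(c + H\right)^{2} = \left(7742 + 338\right)^{2} = 8080^{2} = 65286400$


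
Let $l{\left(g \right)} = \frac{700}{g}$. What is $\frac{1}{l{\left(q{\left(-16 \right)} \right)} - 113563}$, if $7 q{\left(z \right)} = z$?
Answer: $- \frac{4}{455477} \approx -8.782 \cdot 10^{-6}$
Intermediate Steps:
$q{\left(z \right)} = \frac{z}{7}$
$\frac{1}{l{\left(q{\left(-16 \right)} \right)} - 113563} = \frac{1}{\frac{700}{\frac{1}{7} \left(-16\right)} - 113563} = \frac{1}{\frac{700}{- \frac{16}{7}} - 113563} = \frac{1}{700 \left(- \frac{7}{16}\right) - 113563} = \frac{1}{- \frac{1225}{4} - 113563} = \frac{1}{- \frac{455477}{4}} = - \frac{4}{455477}$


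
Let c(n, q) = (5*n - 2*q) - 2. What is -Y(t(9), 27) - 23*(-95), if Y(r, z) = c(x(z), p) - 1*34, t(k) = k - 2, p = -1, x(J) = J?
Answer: 2084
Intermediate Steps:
c(n, q) = -2 - 2*q + 5*n (c(n, q) = (-2*q + 5*n) - 2 = -2 - 2*q + 5*n)
t(k) = -2 + k
Y(r, z) = -34 + 5*z (Y(r, z) = (-2 - 2*(-1) + 5*z) - 1*34 = (-2 + 2 + 5*z) - 34 = 5*z - 34 = -34 + 5*z)
-Y(t(9), 27) - 23*(-95) = -(-34 + 5*27) - 23*(-95) = -(-34 + 135) + 2185 = -1*101 + 2185 = -101 + 2185 = 2084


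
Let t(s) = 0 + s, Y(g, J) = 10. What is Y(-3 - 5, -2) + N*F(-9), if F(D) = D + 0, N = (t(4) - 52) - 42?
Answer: 820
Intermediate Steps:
t(s) = s
N = -90 (N = (4 - 52) - 42 = -48 - 42 = -90)
F(D) = D
Y(-3 - 5, -2) + N*F(-9) = 10 - 90*(-9) = 10 + 810 = 820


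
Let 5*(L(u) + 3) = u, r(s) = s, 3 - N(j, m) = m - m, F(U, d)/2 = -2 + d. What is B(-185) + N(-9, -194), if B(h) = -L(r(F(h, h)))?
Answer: 404/5 ≈ 80.800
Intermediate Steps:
F(U, d) = -4 + 2*d (F(U, d) = 2*(-2 + d) = -4 + 2*d)
N(j, m) = 3 (N(j, m) = 3 - (m - m) = 3 - 1*0 = 3 + 0 = 3)
L(u) = -3 + u/5
B(h) = 19/5 - 2*h/5 (B(h) = -(-3 + (-4 + 2*h)/5) = -(-3 + (-⅘ + 2*h/5)) = -(-19/5 + 2*h/5) = 19/5 - 2*h/5)
B(-185) + N(-9, -194) = (19/5 - ⅖*(-185)) + 3 = (19/5 + 74) + 3 = 389/5 + 3 = 404/5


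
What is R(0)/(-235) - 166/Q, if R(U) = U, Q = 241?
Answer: -166/241 ≈ -0.68880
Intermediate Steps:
R(0)/(-235) - 166/Q = 0/(-235) - 166/241 = 0*(-1/235) - 166*1/241 = 0 - 166/241 = -166/241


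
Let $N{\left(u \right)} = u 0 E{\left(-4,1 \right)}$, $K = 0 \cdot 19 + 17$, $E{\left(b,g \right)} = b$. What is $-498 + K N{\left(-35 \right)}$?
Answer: $-498$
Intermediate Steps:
$K = 17$ ($K = 0 + 17 = 17$)
$N{\left(u \right)} = 0$ ($N{\left(u \right)} = u 0 \left(-4\right) = 0 \left(-4\right) = 0$)
$-498 + K N{\left(-35 \right)} = -498 + 17 \cdot 0 = -498 + 0 = -498$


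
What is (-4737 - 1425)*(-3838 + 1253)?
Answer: 15928770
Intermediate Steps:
(-4737 - 1425)*(-3838 + 1253) = -6162*(-2585) = 15928770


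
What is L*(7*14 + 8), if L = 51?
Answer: 5406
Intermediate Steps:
L*(7*14 + 8) = 51*(7*14 + 8) = 51*(98 + 8) = 51*106 = 5406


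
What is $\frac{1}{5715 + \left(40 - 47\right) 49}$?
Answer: $\frac{1}{5372} \approx 0.00018615$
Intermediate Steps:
$\frac{1}{5715 + \left(40 - 47\right) 49} = \frac{1}{5715 - 343} = \frac{1}{5372}$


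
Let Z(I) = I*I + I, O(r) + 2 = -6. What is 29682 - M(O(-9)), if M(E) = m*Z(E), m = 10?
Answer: 29122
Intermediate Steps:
O(r) = -8 (O(r) = -2 - 6 = -8)
Z(I) = I + I² (Z(I) = I² + I = I + I²)
M(E) = 10*E*(1 + E) (M(E) = 10*(E*(1 + E)) = 10*E*(1 + E))
29682 - M(O(-9)) = 29682 - 10*(-8)*(1 - 8) = 29682 - 10*(-8)*(-7) = 29682 - 1*560 = 29682 - 560 = 29122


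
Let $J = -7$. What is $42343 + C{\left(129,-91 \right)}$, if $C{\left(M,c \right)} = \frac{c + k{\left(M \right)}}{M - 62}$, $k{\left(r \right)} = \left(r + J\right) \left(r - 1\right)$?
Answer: $\frac{2852506}{67} \approx 42575.0$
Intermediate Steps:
$k{\left(r \right)} = \left(-1 + r\right) \left(-7 + r\right)$ ($k{\left(r \right)} = \left(r - 7\right) \left(r - 1\right) = \left(-7 + r\right) \left(-1 + r\right) = \left(-1 + r\right) \left(-7 + r\right)$)
$C{\left(M,c \right)} = \frac{7 + c + M^{2} - 8 M}{-62 + M}$ ($C{\left(M,c \right)} = \frac{c + \left(7 + M^{2} - 8 M\right)}{M - 62} = \frac{7 + c + M^{2} - 8 M}{-62 + M}$)
$42343 + C{\left(129,-91 \right)} = 42343 + \frac{7 - 91 + 129^{2} - 1032}{-62 + 129} = 42343 + \frac{7 - 91 + 16641 - 1032}{67} = 42343 + \frac{1}{67} \cdot 15525 = 42343 + \frac{15525}{67} = \frac{2852506}{67}$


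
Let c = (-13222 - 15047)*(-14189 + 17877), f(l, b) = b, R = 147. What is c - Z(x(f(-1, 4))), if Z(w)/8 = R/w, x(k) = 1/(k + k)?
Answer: -104265480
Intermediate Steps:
x(k) = 1/(2*k)
c = -104256072 (c = -28269*3688 = -104256072)
Z(w) = 1176/w (Z(w) = 8*(147/w) = 1176/w)
c - Z(x(f(-1, 4))) = -104256072 - 1176/((1/2)/4) = -104256072 - 1176/((1/2)*(1/4)) = -104256072 - 1176/1/8 = -104256072 - 1176*8 = -104256072 - 1*9408 = -104256072 - 9408 = -104265480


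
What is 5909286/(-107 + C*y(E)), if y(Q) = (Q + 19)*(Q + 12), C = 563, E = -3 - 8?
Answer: 5909286/4397 ≈ 1343.9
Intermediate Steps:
E = -11
y(Q) = (12 + Q)*(19 + Q) (y(Q) = (19 + Q)*(12 + Q) = (12 + Q)*(19 + Q))
5909286/(-107 + C*y(E)) = 5909286/(-107 + 563*(228 + (-11)**2 + 31*(-11))) = 5909286/(-107 + 563*(228 + 121 - 341)) = 5909286/(-107 + 563*8) = 5909286/(-107 + 4504) = 5909286/4397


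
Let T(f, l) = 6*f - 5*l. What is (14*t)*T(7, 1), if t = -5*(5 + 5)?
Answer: -25900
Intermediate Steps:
t = -50 (t = -5*10 = -50)
T(f, l) = -5*l + 6*f
(14*t)*T(7, 1) = (14*(-50))*(-5*1 + 6*7) = -700*(-5 + 42) = -700*37 = -25900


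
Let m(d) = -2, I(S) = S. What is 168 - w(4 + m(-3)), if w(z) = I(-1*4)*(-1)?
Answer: 164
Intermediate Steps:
w(z) = 4 (w(z) = -1*4*(-1) = -4*(-1) = 4)
168 - w(4 + m(-3)) = 168 - 1*4 = 168 - 4 = 164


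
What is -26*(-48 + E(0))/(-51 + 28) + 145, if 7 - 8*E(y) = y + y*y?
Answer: 8439/92 ≈ 91.728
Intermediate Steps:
E(y) = 7/8 - y/8 - y²/8 (E(y) = 7/8 - (y + y*y)/8 = 7/8 - (y + y²)/8 = 7/8 + (-y/8 - y²/8) = 7/8 - y/8 - y²/8)
-26*(-48 + E(0))/(-51 + 28) + 145 = -26*(-48 + (7/8 - ⅛*0 - ⅛*0²))/(-51 + 28) + 145 = -26*(-48 + (7/8 + 0 - ⅛*0))/(-23) + 145 = -26*(-48 + (7/8 + 0 + 0))*(-1)/23 + 145 = -26*(-48 + 7/8)*(-1)/23 + 145 = -(-4901)*(-1)/(4*23) + 145 = -26*377/184 + 145 = -4901/92 + 145 = 8439/92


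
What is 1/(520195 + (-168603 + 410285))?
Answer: 1/761877 ≈ 1.3125e-6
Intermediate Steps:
1/(520195 + (-168603 + 410285)) = 1/(520195 + 241682) = 1/761877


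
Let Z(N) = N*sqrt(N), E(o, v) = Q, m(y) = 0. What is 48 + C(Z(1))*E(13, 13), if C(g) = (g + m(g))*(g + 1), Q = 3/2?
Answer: 51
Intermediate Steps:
Q = 3/2 (Q = 3*(1/2) = 3/2 ≈ 1.5000)
E(o, v) = 3/2
Z(N) = N**(3/2)
C(g) = g*(1 + g) (C(g) = (g + 0)*(g + 1) = g*(1 + g))
48 + C(Z(1))*E(13, 13) = 48 + (1**(3/2)*(1 + 1**(3/2)))*(3/2) = 48 + (1*(1 + 1))*(3/2) = 48 + (1*2)*(3/2) = 48 + 2*(3/2) = 48 + 3 = 51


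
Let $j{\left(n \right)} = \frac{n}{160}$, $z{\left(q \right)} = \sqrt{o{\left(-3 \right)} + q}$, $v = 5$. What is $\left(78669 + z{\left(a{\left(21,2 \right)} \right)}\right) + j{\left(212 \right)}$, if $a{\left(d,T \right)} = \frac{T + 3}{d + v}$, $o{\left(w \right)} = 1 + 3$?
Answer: $\frac{3146813}{40} + \frac{\sqrt{2834}}{26} \approx 78672.0$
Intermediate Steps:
$o{\left(w \right)} = 4$
$a{\left(d,T \right)} = \frac{3 + T}{5 + d}$ ($a{\left(d,T \right)} = \frac{T + 3}{d + 5} = \frac{3 + T}{5 + d}$)
$z{\left(q \right)} = \sqrt{4 + q}$
$j{\left(n \right)} = \frac{n}{160}$ ($j{\left(n \right)} = n \frac{1}{160} = \frac{n}{160}$)
$\left(78669 + z{\left(a{\left(21,2 \right)} \right)}\right) + j{\left(212 \right)} = \left(78669 + \sqrt{4 + \frac{3 + 2}{5 + 21}}\right) + \frac{1}{160} \cdot 212 = \left(78669 + \sqrt{4 + \frac{1}{26} \cdot 5}\right) + \frac{53}{40} = \left(78669 + \sqrt{4 + \frac{5}{26}}\right) + \frac{53}{40} = \left(78669 + \sqrt{\frac{109}{26}}\right) + \frac{53}{40} = \left(78669 + \frac{\sqrt{2834}}{26}\right) + \frac{53}{40} = \frac{3146813}{40} + \frac{\sqrt{2834}}{26}$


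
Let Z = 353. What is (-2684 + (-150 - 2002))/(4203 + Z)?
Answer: -1209/1139 ≈ -1.0615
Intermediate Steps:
(-2684 + (-150 - 2002))/(4203 + Z) = (-2684 + (-150 - 2002))/(4203 + 353) = (-2684 - 2152)/4556 = -4836*1/4556 = -1209/1139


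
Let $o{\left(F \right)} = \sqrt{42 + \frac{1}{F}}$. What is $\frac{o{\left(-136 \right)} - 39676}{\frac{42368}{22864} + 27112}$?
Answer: $- \frac{14174251}{9686424} + \frac{1429 \sqrt{194174}}{2634707328} \approx -1.4631$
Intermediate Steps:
$\frac{o{\left(-136 \right)} - 39676}{\frac{42368}{22864} + 27112} = \frac{\sqrt{42 + \frac{1}{-136}} - 39676}{\frac{42368}{22864} + 27112} = \frac{\sqrt{42 - \frac{1}{136}} - 39676}{42368 \cdot \frac{1}{22864} + 27112} = \frac{\sqrt{\frac{5711}{136}} - 39676}{\frac{2648}{1429} + 27112} = \frac{\frac{\sqrt{194174}}{68} - 39676}{\frac{38745696}{1429}} = \left(-39676 + \frac{\sqrt{194174}}{68}\right) \frac{1429}{38745696} = - \frac{14174251}{9686424} + \frac{1429 \sqrt{194174}}{2634707328}$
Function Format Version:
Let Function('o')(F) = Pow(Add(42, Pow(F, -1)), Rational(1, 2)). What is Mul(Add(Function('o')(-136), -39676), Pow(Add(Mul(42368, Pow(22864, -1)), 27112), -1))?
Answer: Add(Rational(-14174251, 9686424), Mul(Rational(1429, 2634707328), Pow(194174, Rational(1, 2)))) ≈ -1.4631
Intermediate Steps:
Mul(Add(Function('o')(-136), -39676), Pow(Add(Mul(42368, Pow(22864, -1)), 27112), -1)) = Mul(Add(Pow(Add(42, Pow(-136, -1)), Rational(1, 2)), -39676), Pow(Add(Mul(42368, Pow(22864, -1)), 27112), -1)) = Mul(Add(Pow(Add(42, Rational(-1, 136)), Rational(1, 2)), -39676), Pow(Add(Mul(42368, Rational(1, 22864)), 27112), -1)) = Mul(Add(Pow(Rational(5711, 136), Rational(1, 2)), -39676), Pow(Add(Rational(2648, 1429), 27112), -1)) = Mul(Add(Mul(Rational(1, 68), Pow(194174, Rational(1, 2))), -39676), Pow(Rational(38745696, 1429), -1)) = Mul(Add(-39676, Mul(Rational(1, 68), Pow(194174, Rational(1, 2)))), Rational(1429, 38745696)) = Add(Rational(-14174251, 9686424), Mul(Rational(1429, 2634707328), Pow(194174, Rational(1, 2))))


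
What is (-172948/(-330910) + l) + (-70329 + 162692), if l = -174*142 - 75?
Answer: 11181535374/165455 ≈ 67581.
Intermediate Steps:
l = -24783 (l = -24708 - 75 = -24783)
(-172948/(-330910) + l) + (-70329 + 162692) = (-172948/(-330910) - 24783) + (-70329 + 162692) = (-172948*(-1/330910) - 24783) + 92363 = (86474/165455 - 24783) + 92363 = -4100384791/165455 + 92363 = 11181535374/165455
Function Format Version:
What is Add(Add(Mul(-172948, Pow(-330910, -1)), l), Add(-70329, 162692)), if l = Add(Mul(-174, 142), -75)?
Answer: Rational(11181535374, 165455) ≈ 67581.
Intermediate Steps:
l = -24783 (l = Add(-24708, -75) = -24783)
Add(Add(Mul(-172948, Pow(-330910, -1)), l), Add(-70329, 162692)) = Add(Add(Mul(-172948, Pow(-330910, -1)), -24783), Add(-70329, 162692)) = Add(Add(Mul(-172948, Rational(-1, 330910)), -24783), 92363) = Add(Add(Rational(86474, 165455), -24783), 92363) = Add(Rational(-4100384791, 165455), 92363) = Rational(11181535374, 165455)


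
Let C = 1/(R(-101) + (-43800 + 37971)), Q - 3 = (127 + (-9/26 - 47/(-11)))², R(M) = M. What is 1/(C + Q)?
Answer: 242525140/4158037128647 ≈ 5.8327e-5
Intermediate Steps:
Q = 1402373413/81796 (Q = 3 + (127 + (-9/26 - 47/(-11)))² = 3 + (127 + (-9*1/26 - 47*(-1/11)))² = 3 + (127 + (-9/26 + 47/11))² = 3 + (127 + 1123/286)² = 3 + (37445/286)² = 3 + 1402128025/81796 = 1402373413/81796 ≈ 17145.)
C = -1/5930 (C = 1/(-101 + (-43800 + 37971)) = 1/(-101 - 5829) = 1/(-5930) = -1/5930 ≈ -0.00016863)
1/(C + Q) = 1/(-1/5930 + 1402373413/81796) = 1/(4158037128647/242525140) = 242525140/4158037128647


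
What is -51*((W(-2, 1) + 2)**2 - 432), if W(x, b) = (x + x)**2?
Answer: 5508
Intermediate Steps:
W(x, b) = 4*x**2 (W(x, b) = (2*x)**2 = 4*x**2)
-51*((W(-2, 1) + 2)**2 - 432) = -51*((4*(-2)**2 + 2)**2 - 432) = -51*((4*4 + 2)**2 - 432) = -51*((16 + 2)**2 - 432) = -51*(18**2 - 432) = -51*(324 - 432) = -51*(-108) = 5508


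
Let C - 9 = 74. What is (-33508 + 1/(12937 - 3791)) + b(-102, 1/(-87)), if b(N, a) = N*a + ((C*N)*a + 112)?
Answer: -8831633659/265234 ≈ -33298.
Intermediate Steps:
C = 83 (C = 9 + 74 = 83)
b(N, a) = 112 + 84*N*a (b(N, a) = N*a + ((83*N)*a + 112) = N*a + (83*N*a + 112) = N*a + (112 + 83*N*a) = 112 + 84*N*a)
(-33508 + 1/(12937 - 3791)) + b(-102, 1/(-87)) = (-33508 + 1/(12937 - 3791)) + (112 + 84*(-102)/(-87)) = (-33508 + 1/9146) + (112 + 84*(-102)*(-1/87)) = (-33508 + 1/9146) + (112 + 2856/29) = -306464167/9146 + 6104/29 = -8831633659/265234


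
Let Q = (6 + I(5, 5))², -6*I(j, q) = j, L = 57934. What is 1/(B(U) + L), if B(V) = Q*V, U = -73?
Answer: 36/2015471 ≈ 1.7862e-5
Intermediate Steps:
I(j, q) = -j/6
Q = 961/36 (Q = (6 - ⅙*5)² = (6 - ⅚)² = (31/6)² = 961/36 ≈ 26.694)
B(V) = 961*V/36
1/(B(U) + L) = 1/((961/36)*(-73) + 57934) = 1/(-70153/36 + 57934) = 1/(2015471/36) = 36/2015471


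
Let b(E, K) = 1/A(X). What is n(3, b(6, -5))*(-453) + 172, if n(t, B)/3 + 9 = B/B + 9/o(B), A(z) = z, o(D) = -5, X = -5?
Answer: 67451/5 ≈ 13490.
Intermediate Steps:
b(E, K) = -⅕ (b(E, K) = 1/(-5) = -⅕)
n(t, B) = -147/5 (n(t, B) = -27 + 3*(B/B + 9/(-5)) = -27 + 3*(1 + 9*(-⅕)) = -27 + 3*(1 - 9/5) = -27 + 3*(-⅘) = -27 - 12/5 = -147/5)
n(3, b(6, -5))*(-453) + 172 = -147/5*(-453) + 172 = 66591/5 + 172 = 67451/5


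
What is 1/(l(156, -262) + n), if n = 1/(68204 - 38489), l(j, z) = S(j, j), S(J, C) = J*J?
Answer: 29715/723144241 ≈ 4.1091e-5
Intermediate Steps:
S(J, C) = J²
l(j, z) = j²
n = 1/29715 ≈ 3.3653e-5
1/(l(156, -262) + n) = 1/(156² + 1/29715) = 1/(24336 + 1/29715) = 1/(723144241/29715) = 29715/723144241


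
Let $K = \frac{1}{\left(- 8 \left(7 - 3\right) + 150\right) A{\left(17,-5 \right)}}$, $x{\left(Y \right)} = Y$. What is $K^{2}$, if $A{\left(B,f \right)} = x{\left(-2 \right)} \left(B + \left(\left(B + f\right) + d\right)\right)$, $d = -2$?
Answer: $\frac{1}{40602384} \approx 2.4629 \cdot 10^{-8}$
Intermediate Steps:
$A{\left(B,f \right)} = 4 - 4 B - 2 f$ ($A{\left(B,f \right)} = - 2 \left(B - \left(2 - B - f\right)\right) = - 2 \left(B + \left(-2 + B + f\right)\right) = - 2 \left(-2 + f + 2 B\right) = 4 - 4 B - 2 f$)
$K = - \frac{1}{6372}$ ($K = \frac{1}{\left(- 8 \left(7 - 3\right) + 150\right) \left(4 - 68 - -10\right)} = \frac{1}{\left(\left(-8\right) 4 + 150\right) \left(4 - 68 + 10\right)} = \frac{1}{\left(-32 + 150\right) \left(-54\right)} = \frac{1}{118} \left(- \frac{1}{54}\right) = - \frac{1}{6372} \approx -0.00015694$)
$K^{2} = \left(- \frac{1}{6372}\right)^{2} = \frac{1}{40602384}$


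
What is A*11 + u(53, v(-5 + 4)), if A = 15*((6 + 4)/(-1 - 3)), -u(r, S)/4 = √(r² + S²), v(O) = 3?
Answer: -825/2 - 4*√2818 ≈ -624.84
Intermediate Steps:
u(r, S) = -4*√(S² + r²) (u(r, S) = -4*√(r² + S²) = -4*√(S² + r²))
A = -75/2 (A = 15*(10/(-4)) = 15*(10*(-¼)) = 15*(-5/2) = -75/2 ≈ -37.500)
A*11 + u(53, v(-5 + 4)) = -75/2*11 - 4*√(3² + 53²) = -825/2 - 4*√(9 + 2809) = -825/2 - 4*√2818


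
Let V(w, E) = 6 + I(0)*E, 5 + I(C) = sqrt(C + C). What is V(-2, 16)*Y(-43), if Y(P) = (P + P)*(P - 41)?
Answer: -534576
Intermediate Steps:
I(C) = -5 + sqrt(2)*sqrt(C) (I(C) = -5 + sqrt(C + C) = -5 + sqrt(2*C) = -5 + sqrt(2)*sqrt(C))
Y(P) = 2*P*(-41 + P) (Y(P) = (2*P)*(-41 + P) = 2*P*(-41 + P))
V(w, E) = 6 - 5*E (V(w, E) = 6 + (-5 + sqrt(2)*sqrt(0))*E = 6 + (-5 + sqrt(2)*0)*E = 6 + (-5 + 0)*E = 6 - 5*E)
V(-2, 16)*Y(-43) = (6 - 5*16)*(2*(-43)*(-41 - 43)) = (6 - 80)*(2*(-43)*(-84)) = -74*7224 = -534576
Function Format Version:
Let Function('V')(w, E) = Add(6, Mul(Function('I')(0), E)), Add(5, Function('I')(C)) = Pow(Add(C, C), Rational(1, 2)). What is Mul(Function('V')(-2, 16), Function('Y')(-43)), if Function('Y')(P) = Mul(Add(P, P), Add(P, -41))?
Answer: -534576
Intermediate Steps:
Function('I')(C) = Add(-5, Mul(Pow(2, Rational(1, 2)), Pow(C, Rational(1, 2)))) (Function('I')(C) = Add(-5, Pow(Add(C, C), Rational(1, 2))) = Add(-5, Pow(Mul(2, C), Rational(1, 2))) = Add(-5, Mul(Pow(2, Rational(1, 2)), Pow(C, Rational(1, 2)))))
Function('Y')(P) = Mul(2, P, Add(-41, P)) (Function('Y')(P) = Mul(Mul(2, P), Add(-41, P)) = Mul(2, P, Add(-41, P)))
Function('V')(w, E) = Add(6, Mul(-5, E)) (Function('V')(w, E) = Add(6, Mul(Add(-5, Mul(Pow(2, Rational(1, 2)), Pow(0, Rational(1, 2)))), E)) = Add(6, Mul(Add(-5, Mul(Pow(2, Rational(1, 2)), 0)), E)) = Add(6, Mul(Add(-5, 0), E)) = Add(6, Mul(-5, E)))
Mul(Function('V')(-2, 16), Function('Y')(-43)) = Mul(Add(6, Mul(-5, 16)), Mul(2, -43, Add(-41, -43))) = Mul(Add(6, -80), Mul(2, -43, -84)) = Mul(-74, 7224) = -534576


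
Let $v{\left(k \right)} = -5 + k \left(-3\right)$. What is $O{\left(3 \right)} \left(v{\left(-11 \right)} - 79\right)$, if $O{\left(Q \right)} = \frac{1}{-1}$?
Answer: $51$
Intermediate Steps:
$v{\left(k \right)} = -5 - 3 k$
$O{\left(Q \right)} = -1$
$O{\left(3 \right)} \left(v{\left(-11 \right)} - 79\right) = - (\left(-5 - -33\right) - 79) = - (\left(-5 + 33\right) - 79) = - (28 - 79) = \left(-1\right) \left(-51\right) = 51$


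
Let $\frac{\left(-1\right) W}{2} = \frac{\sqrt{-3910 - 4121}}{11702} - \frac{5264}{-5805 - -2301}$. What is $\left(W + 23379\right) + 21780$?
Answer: $\frac{9889163}{219} - \frac{i \sqrt{8031}}{5851} \approx 45156.0 - 0.015316 i$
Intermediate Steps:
$W = - \frac{658}{219} - \frac{i \sqrt{8031}}{5851}$ ($W = - 2 \left(\frac{\sqrt{-3910 - 4121}}{11702} - \frac{5264}{-5805 - -2301}\right) = - 2 \left(\sqrt{-8031} \cdot \frac{1}{11702} - \frac{5264}{-5805 + 2301}\right) = - 2 \left(i \sqrt{8031} \cdot \frac{1}{11702} - \frac{5264}{-3504}\right) = - 2 \left(\frac{i \sqrt{8031}}{11702} - - \frac{329}{219}\right) = - 2 \left(\frac{i \sqrt{8031}}{11702} + \frac{329}{219}\right) = - 2 \left(\frac{329}{219} + \frac{i \sqrt{8031}}{11702}\right) = - \frac{658}{219} - \frac{i \sqrt{8031}}{5851} \approx -3.0046 - 0.015316 i$)
$\left(W + 23379\right) + 21780 = \left(\left(- \frac{658}{219} - \frac{i \sqrt{8031}}{5851}\right) + 23379\right) + 21780 = \left(\frac{5119343}{219} - \frac{i \sqrt{8031}}{5851}\right) + 21780 = \frac{9889163}{219} - \frac{i \sqrt{8031}}{5851}$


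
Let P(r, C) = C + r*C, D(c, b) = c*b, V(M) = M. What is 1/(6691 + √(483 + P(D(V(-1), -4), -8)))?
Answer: 6691/44769038 - √443/44769038 ≈ 0.00014899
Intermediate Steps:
D(c, b) = b*c
P(r, C) = C + C*r
1/(6691 + √(483 + P(D(V(-1), -4), -8))) = 1/(6691 + √(483 - 8*(1 - 4*(-1)))) = 1/(6691 + √(483 - 8*(1 + 4))) = 1/(6691 + √(483 - 8*5)) = 1/(6691 + √(483 - 40)) = 1/(6691 + √443)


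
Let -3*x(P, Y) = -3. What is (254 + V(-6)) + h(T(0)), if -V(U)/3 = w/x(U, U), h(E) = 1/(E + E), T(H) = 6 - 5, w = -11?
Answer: 575/2 ≈ 287.50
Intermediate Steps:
x(P, Y) = 1 (x(P, Y) = -⅓*(-3) = 1)
T(H) = 1
h(E) = 1/(2*E)
V(U) = 33 (V(U) = -(-33)/1 = -(-33) = -3*(-11) = 33)
(254 + V(-6)) + h(T(0)) = (254 + 33) + (½)/1 = 287 + (½)*1 = 287 + ½ = 575/2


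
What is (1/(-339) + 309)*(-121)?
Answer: -12674750/339 ≈ -37389.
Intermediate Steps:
(1/(-339) + 309)*(-121) = (-1/339 + 309)*(-121) = (104750/339)*(-121) = -12674750/339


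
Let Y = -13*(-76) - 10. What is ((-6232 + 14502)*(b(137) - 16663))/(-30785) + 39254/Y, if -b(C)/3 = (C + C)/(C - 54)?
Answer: 1129296997343/249894159 ≈ 4519.1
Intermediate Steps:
b(C) = -6*C/(-54 + C) (b(C) = -3*(C + C)/(C - 54) = -3*2*C/(-54 + C) = -6*C/(-54 + C))
Y = 978 (Y = 988 - 10 = 978)
((-6232 + 14502)*(b(137) - 16663))/(-30785) + 39254/Y = ((-6232 + 14502)*(-6*137/(-54 + 137) - 16663))/(-30785) + 39254/978 = (8270*(-6*137/83 - 16663))*(-1/30785) + 39254*(1/978) = (8270*(-6*137*1/83 - 16663))*(-1/30785) + 19627/489 = (8270*(-822/83 - 16663))*(-1/30785) + 19627/489 = (8270*(-1383851/83))*(-1/30785) + 19627/489 = -11444447770/83*(-1/30785) + 19627/489 = 2288889554/511031 + 19627/489 = 1129296997343/249894159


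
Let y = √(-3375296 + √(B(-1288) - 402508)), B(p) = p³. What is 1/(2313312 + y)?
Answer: 1/(2313312 + √2*√(-1687648 + I*√534280595)) ≈ 4.3228e-7 - 3.43e-10*I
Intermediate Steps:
y = √(-3375296 + 2*I*√534280595) (y = √(-3375296 + √((-1288)³ - 402508)) = √(-3375296 + √(-2136719872 - 402508)) = √(-3375296 + √(-2137122380)) = √(-3375296 + 2*I*√534280595) ≈ 12.58 + 1837.2*I)
1/(2313312 + y) = 1/(2313312 + √(-3375296 + 2*I*√534280595))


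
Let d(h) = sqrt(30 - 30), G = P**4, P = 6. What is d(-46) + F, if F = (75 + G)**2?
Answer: 1879641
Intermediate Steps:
G = 1296 (G = 6**4 = 1296)
F = 1879641 (F = (75 + 1296)**2 = 1371**2 = 1879641)
d(h) = 0 (d(h) = sqrt(0) = 0)
d(-46) + F = 0 + 1879641 = 1879641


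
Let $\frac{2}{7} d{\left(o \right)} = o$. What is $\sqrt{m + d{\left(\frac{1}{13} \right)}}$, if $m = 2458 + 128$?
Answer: $\frac{\sqrt{1748318}}{26} \approx 50.855$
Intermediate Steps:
$d{\left(o \right)} = \frac{7 o}{2}$
$m = 2586$
$\sqrt{m + d{\left(\frac{1}{13} \right)}} = \sqrt{2586 + \frac{7}{2 \cdot 13}} = \sqrt{2586 + \frac{7}{2} \cdot \frac{1}{13}} = \sqrt{2586 + \frac{7}{26}} = \sqrt{\frac{67243}{26}} = \frac{\sqrt{1748318}}{26}$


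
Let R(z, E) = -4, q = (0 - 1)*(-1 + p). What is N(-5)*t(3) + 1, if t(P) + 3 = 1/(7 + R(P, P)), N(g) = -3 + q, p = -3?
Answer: -5/3 ≈ -1.6667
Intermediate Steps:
q = 4 (q = (0 - 1)*(-1 - 3) = -1*(-4) = 4)
N(g) = 1 (N(g) = -3 + 4 = 1)
t(P) = -8/3 (t(P) = -3 + 1/(7 - 4) = -3 + 1/3 = -3 + ⅓ = -8/3)
N(-5)*t(3) + 1 = 1*(-8/3) + 1 = -8/3 + 1 = -5/3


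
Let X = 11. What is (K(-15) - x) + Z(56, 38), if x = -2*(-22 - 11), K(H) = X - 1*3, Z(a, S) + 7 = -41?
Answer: -106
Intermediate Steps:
Z(a, S) = -48 (Z(a, S) = -7 - 41 = -48)
K(H) = 8 (K(H) = 11 - 1*3 = 11 - 3 = 8)
x = 66 (x = -2*(-33) = 66)
(K(-15) - x) + Z(56, 38) = (8 - 1*66) - 48 = (8 - 66) - 48 = -58 - 48 = -106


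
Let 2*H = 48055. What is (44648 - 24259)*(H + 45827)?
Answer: 2848526801/2 ≈ 1.4243e+9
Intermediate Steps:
H = 48055/2 (H = (½)*48055 = 48055/2 ≈ 24028.)
(44648 - 24259)*(H + 45827) = (44648 - 24259)*(48055/2 + 45827) = 20389*(139709/2) = 2848526801/2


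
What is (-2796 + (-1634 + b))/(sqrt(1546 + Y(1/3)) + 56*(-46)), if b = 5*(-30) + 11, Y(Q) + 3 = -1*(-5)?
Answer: 2942436/1658557 + 13707*sqrt(43)/3317114 ≈ 1.8012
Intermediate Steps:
Y(Q) = 2 (Y(Q) = -3 - 1*(-5) = -3 + 5 = 2)
b = -139 (b = -150 + 11 = -139)
(-2796 + (-1634 + b))/(sqrt(1546 + Y(1/3)) + 56*(-46)) = (-2796 + (-1634 - 139))/(sqrt(1546 + 2) + 56*(-46)) = (-2796 - 1773)/(sqrt(1548) - 2576) = -4569/(6*sqrt(43) - 2576) = -4569/(-2576 + 6*sqrt(43))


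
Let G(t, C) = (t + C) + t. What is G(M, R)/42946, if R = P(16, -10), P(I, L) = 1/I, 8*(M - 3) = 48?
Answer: 289/687136 ≈ 0.00042059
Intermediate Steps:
M = 9 (M = 3 + (⅛)*48 = 3 + 6 = 9)
R = 1/16 ≈ 0.062500
G(t, C) = C + 2*t (G(t, C) = (C + t) + t = C + 2*t)
G(M, R)/42946 = (1/16 + 2*9)/42946 = (1/16 + 18)*(1/42946) = (289/16)*(1/42946) = 289/687136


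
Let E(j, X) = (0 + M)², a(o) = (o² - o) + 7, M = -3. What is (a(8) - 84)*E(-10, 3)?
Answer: -189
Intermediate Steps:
a(o) = 7 + o² - o
E(j, X) = 9 (E(j, X) = (0 - 3)² = (-3)² = 9)
(a(8) - 84)*E(-10, 3) = ((7 + 8² - 1*8) - 84)*9 = ((7 + 64 - 8) - 84)*9 = (63 - 84)*9 = -21*9 = -189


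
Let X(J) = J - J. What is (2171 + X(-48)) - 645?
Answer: 1526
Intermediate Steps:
X(J) = 0
(2171 + X(-48)) - 645 = (2171 + 0) - 645 = 2171 - 645 = 1526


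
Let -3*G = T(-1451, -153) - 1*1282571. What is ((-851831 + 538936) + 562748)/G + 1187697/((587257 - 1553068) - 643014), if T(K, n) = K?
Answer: -106373273053/688588898050 ≈ -0.15448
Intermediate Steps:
G = 1284022/3 (G = -(-1451 - 1*1282571)/3 = -(-1451 - 1282571)/3 = -⅓*(-1284022) = 1284022/3 ≈ 4.2801e+5)
((-851831 + 538936) + 562748)/G + 1187697/((587257 - 1553068) - 643014) = ((-851831 + 538936) + 562748)/(1284022/3) + 1187697/((587257 - 1553068) - 643014) = (-312895 + 562748)*(3/1284022) + 1187697/(-965811 - 643014) = 249853*(3/1284022) + 1187697/(-1608825) = 749559/1284022 + 1187697*(-1/1608825) = 749559/1284022 - 395899/536275 = -106373273053/688588898050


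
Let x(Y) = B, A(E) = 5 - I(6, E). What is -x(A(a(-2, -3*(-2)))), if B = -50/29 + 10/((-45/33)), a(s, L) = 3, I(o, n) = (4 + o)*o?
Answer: 788/87 ≈ 9.0575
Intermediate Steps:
I(o, n) = o*(4 + o)
A(E) = -55 (A(E) = 5 - 6*(4 + 6) = 5 - 6*10 = 5 - 1*60 = 5 - 60 = -55)
B = -788/87 (B = -50*1/29 + 10/((-45*1/33)) = -50/29 + 10/(-15/11) = -50/29 + 10*(-11/15) = -50/29 - 22/3 = -788/87 ≈ -9.0575)
x(Y) = -788/87
-x(A(a(-2, -3*(-2)))) = -1*(-788/87) = 788/87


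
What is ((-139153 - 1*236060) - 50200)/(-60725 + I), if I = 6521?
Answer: 425413/54204 ≈ 7.8484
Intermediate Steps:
((-139153 - 1*236060) - 50200)/(-60725 + I) = ((-139153 - 1*236060) - 50200)/(-60725 + 6521) = ((-139153 - 236060) - 50200)/(-54204) = (-375213 - 50200)*(-1/54204) = -425413*(-1/54204) = 425413/54204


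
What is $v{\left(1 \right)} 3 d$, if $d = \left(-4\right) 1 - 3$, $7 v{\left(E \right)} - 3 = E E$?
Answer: $-12$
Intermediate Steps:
$v{\left(E \right)} = \frac{3}{7} + \frac{E^{2}}{7}$ ($v{\left(E \right)} = \frac{3}{7} + \frac{E E}{7} = \frac{3}{7} + \frac{E^{2}}{7}$)
$d = -7$ ($d = -4 - 3 = -7$)
$v{\left(1 \right)} 3 d = \left(\frac{3}{7} + \frac{1^{2}}{7}\right) 3 \left(-7\right) = \left(\frac{3}{7} + \frac{1}{7} \cdot 1\right) 3 \left(-7\right) = \left(\frac{3}{7} + \frac{1}{7}\right) 3 \left(-7\right) = \frac{4}{7} \cdot 3 \left(-7\right) = \frac{12}{7} \left(-7\right) = -12$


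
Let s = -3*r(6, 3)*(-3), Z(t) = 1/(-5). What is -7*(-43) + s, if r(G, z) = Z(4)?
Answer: 1496/5 ≈ 299.20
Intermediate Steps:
Z(t) = -⅕
r(G, z) = -⅕
s = -9/5 (s = -3*(-⅕)*(-3) = (⅗)*(-3) = -9/5 ≈ -1.8000)
-7*(-43) + s = -7*(-43) - 9/5 = 301 - 9/5 = 1496/5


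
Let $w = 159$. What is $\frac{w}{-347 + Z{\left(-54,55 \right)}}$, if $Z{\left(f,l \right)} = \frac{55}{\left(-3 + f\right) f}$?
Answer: $- \frac{489402}{1068011} \approx -0.45824$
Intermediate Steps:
$Z{\left(f,l \right)} = \frac{55}{f \left(-3 + f\right)}$
$\frac{w}{-347 + Z{\left(-54,55 \right)}} = \frac{1}{-347 + \frac{55}{\left(-54\right) \left(-3 - 54\right)}} 159 = \frac{1}{-347 + 55 \left(- \frac{1}{54}\right) \frac{1}{-57}} \cdot 159 = \frac{1}{-347 + 55 \left(- \frac{1}{54}\right) \left(- \frac{1}{57}\right)} 159 = \frac{1}{-347 + \frac{55}{3078}} \cdot 159 = \frac{1}{- \frac{1068011}{3078}} \cdot 159 = \left(- \frac{3078}{1068011}\right) 159 = - \frac{489402}{1068011}$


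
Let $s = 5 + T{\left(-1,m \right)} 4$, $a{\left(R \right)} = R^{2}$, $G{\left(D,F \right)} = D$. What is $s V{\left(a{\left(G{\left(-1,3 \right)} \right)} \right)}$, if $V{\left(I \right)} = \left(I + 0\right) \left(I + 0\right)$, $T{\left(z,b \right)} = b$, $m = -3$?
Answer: $-7$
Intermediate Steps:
$s = -7$ ($s = 5 - 12 = -7$)
$V{\left(I \right)} = I^{2}$ ($V{\left(I \right)} = I I = I^{2}$)
$s V{\left(a{\left(G{\left(-1,3 \right)} \right)} \right)} = - 7 \left(\left(-1\right)^{2}\right)^{2} = - 7 \cdot 1^{2} = \left(-7\right) 1 = -7$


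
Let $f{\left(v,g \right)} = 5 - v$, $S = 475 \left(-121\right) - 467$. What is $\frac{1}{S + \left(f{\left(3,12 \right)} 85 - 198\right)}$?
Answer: $- \frac{1}{57970} \approx -1.725 \cdot 10^{-5}$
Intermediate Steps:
$S = -57942$ ($S = -57475 - 467 = -57942$)
$\frac{1}{S + \left(f{\left(3,12 \right)} 85 - 198\right)} = \frac{1}{-57942 - \left(198 - \left(5 - 3\right) 85\right)} = \frac{1}{-57942 + \left(2 \cdot 85 - 198\right)} = \frac{1}{-57942 + \left(170 - 198\right)} = \frac{1}{-57942 - 28} = \frac{1}{-57970} = - \frac{1}{57970}$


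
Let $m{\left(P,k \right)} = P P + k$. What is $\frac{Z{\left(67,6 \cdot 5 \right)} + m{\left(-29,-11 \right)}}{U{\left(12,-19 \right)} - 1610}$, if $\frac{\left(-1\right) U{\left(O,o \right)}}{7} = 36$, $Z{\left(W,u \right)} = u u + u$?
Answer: $- \frac{880}{931} \approx -0.94522$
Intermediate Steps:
$Z{\left(W,u \right)} = u + u^{2}$ ($Z{\left(W,u \right)} = u^{2} + u = u + u^{2}$)
$m{\left(P,k \right)} = k + P^{2}$ ($m{\left(P,k \right)} = P^{2} + k = k + P^{2}$)
$U{\left(O,o \right)} = -252$ ($U{\left(O,o \right)} = \left(-7\right) 36 = -252$)
$\frac{Z{\left(67,6 \cdot 5 \right)} + m{\left(-29,-11 \right)}}{U{\left(12,-19 \right)} - 1610} = \frac{6 \cdot 5 \left(1 + 6 \cdot 5\right) - \left(11 - \left(-29\right)^{2}\right)}{-252 - 1610} = \frac{30 \left(1 + 30\right) + \left(-11 + 841\right)}{-1862} = \left(30 \cdot 31 + 830\right) \left(- \frac{1}{1862}\right) = \left(930 + 830\right) \left(- \frac{1}{1862}\right) = 1760 \left(- \frac{1}{1862}\right) = - \frac{880}{931}$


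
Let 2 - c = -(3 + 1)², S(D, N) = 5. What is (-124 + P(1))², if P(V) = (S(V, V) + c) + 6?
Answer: 9025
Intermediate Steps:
c = 18 (c = 2 - (-1)*(3 + 1)² = 2 - (-1)*4² = 2 - (-1)*16 = 2 - 1*(-16) = 2 + 16 = 18)
P(V) = 29 (P(V) = (5 + 18) + 6 = 23 + 6 = 29)
(-124 + P(1))² = (-124 + 29)² = (-95)² = 9025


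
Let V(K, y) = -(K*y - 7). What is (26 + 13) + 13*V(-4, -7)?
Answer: -234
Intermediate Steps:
V(K, y) = 7 - K*y (V(K, y) = -(-7 + K*y) = 7 - K*y)
(26 + 13) + 13*V(-4, -7) = (26 + 13) + 13*(7 - 1*(-4)*(-7)) = 39 + 13*(7 - 28) = 39 + 13*(-21) = 39 - 273 = -234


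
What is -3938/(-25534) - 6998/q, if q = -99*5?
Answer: 90318121/6319665 ≈ 14.292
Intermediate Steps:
q = -495
-3938/(-25534) - 6998/q = -3938/(-25534) - 6998/(-495) = -3938*(-1/25534) - 6998*(-1/495) = 1969/12767 + 6998/495 = 90318121/6319665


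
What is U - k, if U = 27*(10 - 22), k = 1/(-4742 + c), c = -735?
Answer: -1774547/5477 ≈ -324.00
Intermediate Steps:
k = -1/5477 (k = 1/(-4742 - 735) = 1/(-5477) = -1/5477 ≈ -0.00018258)
U = -324 (U = 27*(-12) = -324)
U - k = -324 - 1*(-1/5477) = -324 + 1/5477 = -1774547/5477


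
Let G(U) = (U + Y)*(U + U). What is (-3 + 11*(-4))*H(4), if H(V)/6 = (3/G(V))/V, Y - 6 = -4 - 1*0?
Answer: -141/32 ≈ -4.4063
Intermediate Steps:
Y = 2 (Y = 6 + (-4 - 1*0) = 6 + (-4 + 0) = 6 - 4 = 2)
G(U) = 2*U*(2 + U) (G(U) = (U + 2)*(U + U) = (2 + U)*(2*U) = 2*U*(2 + U))
H(V) = 9/(V**2*(2 + V)) (H(V) = 6*((3/((2*V*(2 + V))))/V) = 6*((3*(1/(2*V*(2 + V))))/V) = 6*((3/(2*V*(2 + V)))/V) = 6*(3/(2*V**2*(2 + V))) = 9/(V**2*(2 + V)))
(-3 + 11*(-4))*H(4) = (-3 + 11*(-4))*(9/(4**2*(2 + 4))) = (-3 - 44)*(9*(1/16)/6) = -423/(16*6) = -47*3/32 = -141/32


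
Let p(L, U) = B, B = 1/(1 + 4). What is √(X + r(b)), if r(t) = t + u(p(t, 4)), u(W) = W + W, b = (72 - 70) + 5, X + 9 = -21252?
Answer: 2*I*√132835/5 ≈ 145.79*I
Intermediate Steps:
X = -21261 (X = -9 - 21252 = -21261)
B = ⅕ (B = 1/5 = ⅕ ≈ 0.20000)
p(L, U) = ⅕
b = 7 (b = 2 + 5 = 7)
u(W) = 2*W
r(t) = ⅖ + t (r(t) = t + 2*(⅕) = t + ⅖ = ⅖ + t)
√(X + r(b)) = √(-21261 + (⅖ + 7)) = √(-21261 + 37/5) = √(-106268/5) = 2*I*√132835/5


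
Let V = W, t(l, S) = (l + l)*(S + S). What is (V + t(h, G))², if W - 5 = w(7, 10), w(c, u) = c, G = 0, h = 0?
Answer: 144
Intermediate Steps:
t(l, S) = 4*S*l (t(l, S) = (2*l)*(2*S) = 4*S*l)
W = 12 (W = 5 + 7 = 12)
V = 12
(V + t(h, G))² = (12 + 4*0*0)² = (12 + 0)² = 12² = 144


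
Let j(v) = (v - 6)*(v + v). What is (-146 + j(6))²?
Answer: 21316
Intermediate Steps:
j(v) = 2*v*(-6 + v) (j(v) = (-6 + v)*(2*v) = 2*v*(-6 + v))
(-146 + j(6))² = (-146 + 2*6*(-6 + 6))² = (-146 + 2*6*0)² = (-146 + 0)² = (-146)² = 21316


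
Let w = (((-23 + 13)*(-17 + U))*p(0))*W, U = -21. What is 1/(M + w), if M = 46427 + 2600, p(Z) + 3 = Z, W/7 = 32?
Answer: -1/206333 ≈ -4.8465e-6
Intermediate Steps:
W = 224 (W = 7*32 = 224)
p(Z) = -3 + Z
w = -255360 (w = (((-23 + 13)*(-17 - 21))*(-3 + 0))*224 = (-10*(-38)*(-3))*224 = (380*(-3))*224 = -1140*224 = -255360)
M = 49027
1/(M + w) = 1/(49027 - 255360) = 1/(-206333) = -1/206333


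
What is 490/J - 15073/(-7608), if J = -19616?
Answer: 18246503/9327408 ≈ 1.9562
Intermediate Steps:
490/J - 15073/(-7608) = 490/(-19616) - 15073/(-7608) = 490*(-1/19616) - 15073*(-1/7608) = -245/9808 + 15073/7608 = 18246503/9327408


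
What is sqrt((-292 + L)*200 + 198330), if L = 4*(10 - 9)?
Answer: sqrt(140730) ≈ 375.14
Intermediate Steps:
L = 4 (L = 4*1 = 4)
sqrt((-292 + L)*200 + 198330) = sqrt((-292 + 4)*200 + 198330) = sqrt(-288*200 + 198330) = sqrt(-57600 + 198330) = sqrt(140730)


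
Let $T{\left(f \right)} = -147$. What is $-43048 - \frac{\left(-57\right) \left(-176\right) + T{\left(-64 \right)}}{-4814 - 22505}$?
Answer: $- \frac{1176018427}{27319} \approx -43048.0$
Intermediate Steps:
$-43048 - \frac{\left(-57\right) \left(-176\right) + T{\left(-64 \right)}}{-4814 - 22505} = -43048 - \frac{\left(-57\right) \left(-176\right) - 147}{-4814 - 22505} = -43048 - \frac{10032 - 147}{-27319} = -43048 - 9885 \left(- \frac{1}{27319}\right) = -43048 - - \frac{9885}{27319} = -43048 + \frac{9885}{27319} = - \frac{1176018427}{27319}$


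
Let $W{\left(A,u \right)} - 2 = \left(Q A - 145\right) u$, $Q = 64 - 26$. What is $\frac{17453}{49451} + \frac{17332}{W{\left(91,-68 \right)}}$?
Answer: $\frac{1537381007}{5570210091} \approx 0.276$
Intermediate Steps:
$Q = 38$ ($Q = 64 - 26 = 38$)
$W{\left(A,u \right)} = 2 + u \left(-145 + 38 A\right)$ ($W{\left(A,u \right)} = 2 + \left(38 A - 145\right) u = 2 + \left(-145 + 38 A\right) u = 2 + u \left(-145 + 38 A\right)$)
$\frac{17453}{49451} + \frac{17332}{W{\left(91,-68 \right)}} = \frac{17453}{49451} + \frac{17332}{2 - -9860 + 38 \cdot 91 \left(-68\right)} = 17453 \cdot \frac{1}{49451} + \frac{17332}{2 + 9860 - 235144} = \frac{17453}{49451} + \frac{17332}{-225282} = \frac{17453}{49451} + 17332 \left(- \frac{1}{225282}\right) = \frac{17453}{49451} - \frac{8666}{112641} = \frac{1537381007}{5570210091}$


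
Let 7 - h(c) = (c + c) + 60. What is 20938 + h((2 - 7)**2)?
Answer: 20835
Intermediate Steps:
h(c) = -53 - 2*c (h(c) = 7 - ((c + c) + 60) = 7 - (2*c + 60) = 7 - (60 + 2*c) = 7 + (-60 - 2*c) = -53 - 2*c)
20938 + h((2 - 7)**2) = 20938 + (-53 - 2*(2 - 7)**2) = 20938 + (-53 - 2*(-5)**2) = 20938 + (-53 - 2*25) = 20938 + (-53 - 50) = 20938 - 103 = 20835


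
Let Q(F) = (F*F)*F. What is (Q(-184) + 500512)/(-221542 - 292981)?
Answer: 5728992/514523 ≈ 11.135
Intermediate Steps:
Q(F) = F**3 (Q(F) = F**2*F = F**3)
(Q(-184) + 500512)/(-221542 - 292981) = ((-184)**3 + 500512)/(-221542 - 292981) = (-6229504 + 500512)/(-514523) = -5728992*(-1/514523) = 5728992/514523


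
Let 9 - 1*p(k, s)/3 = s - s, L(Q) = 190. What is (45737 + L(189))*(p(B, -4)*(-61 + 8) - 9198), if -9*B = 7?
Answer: -488158083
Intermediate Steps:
B = -7/9 (B = -⅑*7 = -7/9 ≈ -0.77778)
p(k, s) = 27 (p(k, s) = 27 - 3*(s - s) = 27 - 3*0 = 27 + 0 = 27)
(45737 + L(189))*(p(B, -4)*(-61 + 8) - 9198) = (45737 + 190)*(27*(-61 + 8) - 9198) = 45927*(27*(-53) - 9198) = 45927*(-1431 - 9198) = 45927*(-10629) = -488158083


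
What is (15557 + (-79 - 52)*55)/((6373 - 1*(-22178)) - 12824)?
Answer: 8352/15727 ≈ 0.53106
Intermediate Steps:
(15557 + (-79 - 52)*55)/((6373 - 1*(-22178)) - 12824) = (15557 - 131*55)/((6373 + 22178) - 12824) = (15557 - 7205)/(28551 - 12824) = 8352/15727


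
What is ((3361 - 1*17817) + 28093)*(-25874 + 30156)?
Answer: 58393634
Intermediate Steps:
((3361 - 1*17817) + 28093)*(-25874 + 30156) = ((3361 - 17817) + 28093)*4282 = (-14456 + 28093)*4282 = 13637*4282 = 58393634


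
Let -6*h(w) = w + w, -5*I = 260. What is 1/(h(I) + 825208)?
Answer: 3/2475676 ≈ 1.2118e-6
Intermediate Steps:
I = -52 (I = -⅕*260 = -52)
h(w) = -w/3 (h(w) = -(w + w)/6 = -w/3)
1/(h(I) + 825208) = 1/(-⅓*(-52) + 825208) = 1/(52/3 + 825208) = 1/(2475676/3) = 3/2475676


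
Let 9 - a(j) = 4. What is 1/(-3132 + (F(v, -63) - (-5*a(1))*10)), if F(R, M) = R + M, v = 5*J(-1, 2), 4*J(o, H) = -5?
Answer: -4/11805 ≈ -0.00033884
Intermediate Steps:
a(j) = 5 (a(j) = 9 - 1*4 = 9 - 4 = 5)
J(o, H) = -5/4 (J(o, H) = (¼)*(-5) = -5/4)
v = -25/4 (v = 5*(-5/4) = -25/4 ≈ -6.2500)
F(R, M) = M + R
1/(-3132 + (F(v, -63) - (-5*a(1))*10)) = 1/(-3132 + ((-63 - 25/4) - (-5*5)*10)) = 1/(-3132 + (-277/4 - (-25)*10)) = 1/(-3132 + (-277/4 - 1*(-250))) = 1/(-3132 + (-277/4 + 250)) = 1/(-3132 + 723/4) = 1/(-11805/4) = -4/11805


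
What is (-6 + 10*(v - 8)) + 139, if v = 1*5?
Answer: 103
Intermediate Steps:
v = 5
(-6 + 10*(v - 8)) + 139 = (-6 + 10*(5 - 8)) + 139 = (-6 + 10*(-3)) + 139 = (-6 - 30) + 139 = -36 + 139 = 103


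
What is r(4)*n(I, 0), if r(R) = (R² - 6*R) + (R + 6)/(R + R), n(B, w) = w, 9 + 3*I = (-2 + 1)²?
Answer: 0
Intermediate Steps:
I = -8/3 (I = -3 + (-2 + 1)²/3 = -3 + (⅓)*(-1)² = -3 + (⅓)*1 = -3 + ⅓ = -8/3 ≈ -2.6667)
r(R) = R² - 6*R + (6 + R)/(2*R) (r(R) = (R² - 6*R) + (6 + R)/((2*R)) = (R² - 6*R) + (6 + R)*(1/(2*R)) = (R² - 6*R) + (6 + R)/(2*R) = R² - 6*R + (6 + R)/(2*R))
r(4)*n(I, 0) = (½ + 4² - 6*4 + 3/4)*0 = (½ + 16 - 24 + 3*(¼))*0 = (½ + 16 - 24 + ¾)*0 = -27/4*0 = 0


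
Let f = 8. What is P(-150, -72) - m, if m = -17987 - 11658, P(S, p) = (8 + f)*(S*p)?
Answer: 202445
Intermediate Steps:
P(S, p) = 16*S*p (P(S, p) = (8 + 8)*(S*p) = 16*(S*p) = 16*S*p)
m = -29645
P(-150, -72) - m = 16*(-150)*(-72) - 1*(-29645) = 172800 + 29645 = 202445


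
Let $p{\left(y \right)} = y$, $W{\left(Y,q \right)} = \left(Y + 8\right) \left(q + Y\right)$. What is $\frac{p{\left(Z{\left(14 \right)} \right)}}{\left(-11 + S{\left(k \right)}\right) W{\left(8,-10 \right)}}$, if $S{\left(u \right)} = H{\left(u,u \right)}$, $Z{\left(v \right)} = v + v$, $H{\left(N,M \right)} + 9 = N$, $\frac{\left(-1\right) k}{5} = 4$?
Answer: $\frac{7}{320} \approx 0.021875$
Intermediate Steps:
$k = -20$ ($k = \left(-5\right) 4 = -20$)
$H{\left(N,M \right)} = -9 + N$
$W{\left(Y,q \right)} = \left(8 + Y\right) \left(Y + q\right)$
$Z{\left(v \right)} = 2 v$
$S{\left(u \right)} = -9 + u$
$\frac{p{\left(Z{\left(14 \right)} \right)}}{\left(-11 + S{\left(k \right)}\right) W{\left(8,-10 \right)}} = \frac{2 \cdot 14}{\left(-11 - 29\right) \left(8^{2} + 8 \cdot 8 + 8 \left(-10\right) + 8 \left(-10\right)\right)} = \frac{28}{\left(-11 - 29\right) \left(64 + 64 - 80 - 80\right)} = \frac{28}{\left(-40\right) \left(-32\right)} = \frac{28}{1280} = 28 \cdot \frac{1}{1280} = \frac{7}{320}$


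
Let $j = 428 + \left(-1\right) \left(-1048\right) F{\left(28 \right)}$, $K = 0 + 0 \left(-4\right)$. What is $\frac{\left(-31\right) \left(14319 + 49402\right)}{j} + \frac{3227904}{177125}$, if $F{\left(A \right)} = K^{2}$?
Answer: $- \frac{348502502963}{75809500} \approx -4597.1$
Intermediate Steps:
$K = 0$ ($K = 0 + 0 = 0$)
$F{\left(A \right)} = 0$ ($F{\left(A \right)} = 0^{2} = 0$)
$j = 428$ ($j = 428 + \left(-1\right) \left(-1048\right) 0 = 428 + 1048 \cdot 0 = 428 + 0 = 428$)
$\frac{\left(-31\right) \left(14319 + 49402\right)}{j} + \frac{3227904}{177125} = \frac{\left(-31\right) \left(14319 + 49402\right)}{428} + \frac{3227904}{177125} = \left(-31\right) 63721 \cdot \frac{1}{428} + 3227904 \cdot \frac{1}{177125} = \left(-1975351\right) \frac{1}{428} + \frac{3227904}{177125} = - \frac{1975351}{428} + \frac{3227904}{177125} = - \frac{348502502963}{75809500}$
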